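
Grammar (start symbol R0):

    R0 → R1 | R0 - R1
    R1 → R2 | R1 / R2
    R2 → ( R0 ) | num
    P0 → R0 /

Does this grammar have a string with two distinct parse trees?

Only R0, R1, R2 are reachable from R0; ignoring the rest: This is a standard precedence ladder (R0 over R1 over R2), with each level left-recursive on its own operator ('-' at R0, '/' at R1). That structure is LR(1), hence unambiguous.

Unambiguous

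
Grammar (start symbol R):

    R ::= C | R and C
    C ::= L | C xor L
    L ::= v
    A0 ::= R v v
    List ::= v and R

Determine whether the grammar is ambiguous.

Only R, C, L are reachable from R; ignoring the rest: This is a standard precedence ladder (R over C over L), with each level left-recursive on its own operator ('and' at R, 'xor' at C). That structure is LR(1), hence unambiguous.

Unambiguous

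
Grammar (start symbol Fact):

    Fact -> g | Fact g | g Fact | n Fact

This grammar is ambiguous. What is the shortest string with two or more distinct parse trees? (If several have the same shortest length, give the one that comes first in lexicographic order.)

g g

length 1: no string has ≥2 trees
length 2: g g has 2 parse trees

Two derivations of g g:
  Fact ⇒ Fact g ⇒ g g
  Fact ⇒ g Fact ⇒ g g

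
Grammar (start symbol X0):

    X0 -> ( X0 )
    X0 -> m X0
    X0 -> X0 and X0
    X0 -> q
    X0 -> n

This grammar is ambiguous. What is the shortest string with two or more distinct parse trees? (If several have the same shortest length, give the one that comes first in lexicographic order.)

length 1: no string has ≥2 trees
length 2: no string has ≥2 trees
length 3: no string has ≥2 trees
length 4: m n and n has 2 parse trees

Two derivations of m n and n:
  X0 ⇒ m X0 ⇒ m X0 and X0 ⇒ m n and X0 ⇒ m n and n
  X0 ⇒ X0 and X0 ⇒ m X0 and X0 ⇒ m n and X0 ⇒ m n and n

m n and n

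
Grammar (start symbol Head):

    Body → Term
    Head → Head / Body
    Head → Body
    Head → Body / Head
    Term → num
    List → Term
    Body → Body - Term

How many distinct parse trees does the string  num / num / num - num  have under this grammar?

4

Parse trees for num / num / num - num:
  [Head [Head [Head [Body [Term num]]] / [Body [Term num]]] / [Body [Body [Term num]] - [Term num]]]
  [Head [Head [Body [Term num]] / [Head [Body [Term num]]]] / [Body [Body [Term num]] - [Term num]]]
  [Head [Body [Term num]] / [Head [Head [Body [Term num]]] / [Body [Body [Term num]] - [Term num]]]]
  [Head [Body [Term num]] / [Head [Body [Term num]] / [Head [Body [Body [Term num]] - [Term num]]]]]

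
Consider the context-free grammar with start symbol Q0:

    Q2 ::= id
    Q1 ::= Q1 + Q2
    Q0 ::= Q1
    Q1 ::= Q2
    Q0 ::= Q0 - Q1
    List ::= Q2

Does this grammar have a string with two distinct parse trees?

Unambiguous

(List is unreachable from Q0, so its rules don't affect L(Q0).) Q0 → Q0 - Q1 | Q1  ;  Q1 → Q1 + Q2 | Q2  — a left-associative chain with Q2 at the bottom. Each string factors uniquely by precedence.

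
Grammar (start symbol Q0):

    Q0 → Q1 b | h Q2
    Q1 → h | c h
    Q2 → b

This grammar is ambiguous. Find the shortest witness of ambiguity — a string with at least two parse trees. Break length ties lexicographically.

h b

length 2: h b has 2 parse trees

Two derivations of h b:
  Q0 ⇒ Q1 b ⇒ h b
  Q0 ⇒ h Q2 ⇒ h b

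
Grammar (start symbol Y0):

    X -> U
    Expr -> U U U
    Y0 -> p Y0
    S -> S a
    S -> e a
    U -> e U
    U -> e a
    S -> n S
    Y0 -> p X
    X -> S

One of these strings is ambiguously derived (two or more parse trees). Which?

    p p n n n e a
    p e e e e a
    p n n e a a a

p p n n n e a: 1 tree
p e e e e a: 1 tree
p n n e a a a: 6 trees

p n n e a a a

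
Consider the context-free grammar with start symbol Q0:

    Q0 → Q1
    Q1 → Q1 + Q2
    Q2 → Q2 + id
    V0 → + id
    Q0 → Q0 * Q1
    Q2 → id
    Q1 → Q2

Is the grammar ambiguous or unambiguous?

Witness: id + id

Derivation 1: Q0 ⇒ Q1 ⇒ Q1 + Q2 ⇒ Q2 + Q2 ⇒ id + Q2 ⇒ id + id
Derivation 2: Q0 ⇒ Q1 ⇒ Q2 ⇒ Q2 + id ⇒ id + id

Two distinct leftmost derivations for the same string.

Ambiguous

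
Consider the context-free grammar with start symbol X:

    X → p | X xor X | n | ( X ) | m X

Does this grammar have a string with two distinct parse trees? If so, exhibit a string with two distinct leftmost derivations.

Ambiguous

Witness: m n xor n

Derivation 1: X ⇒ X xor X ⇒ m X xor X ⇒ m n xor X ⇒ m n xor n
Derivation 2: X ⇒ m X ⇒ m X xor X ⇒ m n xor X ⇒ m n xor n

Two distinct leftmost derivations for the same string.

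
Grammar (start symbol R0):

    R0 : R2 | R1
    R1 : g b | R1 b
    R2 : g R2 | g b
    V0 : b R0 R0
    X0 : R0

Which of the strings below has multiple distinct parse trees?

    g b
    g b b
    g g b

g b: 2 trees
g b b: 1 tree
g g b: 1 tree

g b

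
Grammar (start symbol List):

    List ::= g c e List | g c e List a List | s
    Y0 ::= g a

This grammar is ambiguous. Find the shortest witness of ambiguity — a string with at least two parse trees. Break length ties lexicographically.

g c e g c e s a s

length 1: no string has ≥2 trees
length 4: no string has ≥2 trees
length 6: no string has ≥2 trees
length 7: no string has ≥2 trees
length 9: g c e g c e s a s has 2 parse trees

Two derivations of g c e g c e s a s:
  List ⇒ g c e List ⇒ g c e g c e List a List ⇒ g c e g c e s a List ⇒ g c e g c e s a s
  List ⇒ g c e List a List ⇒ g c e g c e List a List ⇒ g c e g c e s a List ⇒ g c e g c e s a s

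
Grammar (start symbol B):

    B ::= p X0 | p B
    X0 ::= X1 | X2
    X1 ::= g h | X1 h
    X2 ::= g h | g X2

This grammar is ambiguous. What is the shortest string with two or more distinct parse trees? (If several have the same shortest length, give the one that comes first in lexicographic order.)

p g h

length 3: p g h has 2 parse trees

Two derivations of p g h:
  B ⇒ p X0 ⇒ p X1 ⇒ p g h
  B ⇒ p X0 ⇒ p X2 ⇒ p g h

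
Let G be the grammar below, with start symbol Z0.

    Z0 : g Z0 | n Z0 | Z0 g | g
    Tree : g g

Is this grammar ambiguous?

Witness: g g

Derivation 1: Z0 ⇒ g Z0 ⇒ g g
Derivation 2: Z0 ⇒ Z0 g ⇒ g g

Two distinct leftmost derivations for the same string.

Ambiguous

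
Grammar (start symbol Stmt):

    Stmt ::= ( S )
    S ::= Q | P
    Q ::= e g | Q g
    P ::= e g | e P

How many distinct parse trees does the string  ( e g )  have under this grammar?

Parse trees for ( e g ):
  [Stmt ( [S [Q e g]] )]
  [Stmt ( [S [P e g]] )]

2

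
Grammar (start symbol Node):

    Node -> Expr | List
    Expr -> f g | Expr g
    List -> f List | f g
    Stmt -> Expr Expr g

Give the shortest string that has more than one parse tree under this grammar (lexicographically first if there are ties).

f g

length 2: f g has 2 parse trees

Two derivations of f g:
  Node ⇒ Expr ⇒ f g
  Node ⇒ List ⇒ f g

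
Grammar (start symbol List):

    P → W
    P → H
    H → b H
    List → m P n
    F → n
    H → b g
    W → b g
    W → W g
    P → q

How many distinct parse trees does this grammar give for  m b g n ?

2

Parse trees for m b g n:
  [List m [P [W b g]] n]
  [List m [P [H b g]] n]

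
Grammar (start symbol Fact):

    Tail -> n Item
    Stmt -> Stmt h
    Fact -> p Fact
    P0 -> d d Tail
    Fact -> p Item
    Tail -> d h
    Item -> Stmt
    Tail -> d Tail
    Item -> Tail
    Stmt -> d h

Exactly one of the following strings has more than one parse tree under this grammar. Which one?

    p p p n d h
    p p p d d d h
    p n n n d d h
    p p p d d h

p p p n d h: 2 trees
p p p d d d h: 1 tree
p n n n d d h: 1 tree
p p p d d h: 1 tree

p p p n d h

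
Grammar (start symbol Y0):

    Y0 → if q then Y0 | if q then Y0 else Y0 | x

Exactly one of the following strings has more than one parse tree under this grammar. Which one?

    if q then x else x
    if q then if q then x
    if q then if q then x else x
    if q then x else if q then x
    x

if q then if q then x else x

if q then x else x: 1 tree
if q then if q then x: 1 tree
if q then if q then x else x: 2 trees
if q then x else if q then x: 1 tree
x: 1 tree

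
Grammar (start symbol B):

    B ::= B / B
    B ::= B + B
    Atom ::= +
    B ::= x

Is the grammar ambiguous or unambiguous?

Witness: x + x + x

Derivation 1: B ⇒ B + B ⇒ B + B + B ⇒ x + B + B ⇒ x + x + B ⇒ x + x + x
Derivation 2: B ⇒ B + B ⇒ x + B ⇒ x + B + B ⇒ x + x + B ⇒ x + x + x

Two distinct leftmost derivations for the same string.

Ambiguous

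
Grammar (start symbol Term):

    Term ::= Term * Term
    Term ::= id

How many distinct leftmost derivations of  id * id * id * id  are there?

Parse trees for id * id * id * id:
  [Term [Term id] * [Term [Term id] * [Term [Term id] * [Term id]]]]
  [Term [Term id] * [Term [Term [Term id] * [Term id]] * [Term id]]]
  [Term [Term [Term id] * [Term id]] * [Term [Term id] * [Term id]]]
  [Term [Term [Term id] * [Term [Term id] * [Term id]]] * [Term id]]
  [Term [Term [Term [Term id] * [Term id]] * [Term id]] * [Term id]]

5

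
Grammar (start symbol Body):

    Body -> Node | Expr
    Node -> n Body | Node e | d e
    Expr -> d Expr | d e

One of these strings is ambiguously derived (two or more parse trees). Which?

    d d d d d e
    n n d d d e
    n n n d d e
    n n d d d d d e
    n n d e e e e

n n d e e e e

d d d d d e: 1 tree
n n d d d e: 1 tree
n n n d d e: 1 tree
n n d d d d d e: 1 tree
n n d e e e e: 14 trees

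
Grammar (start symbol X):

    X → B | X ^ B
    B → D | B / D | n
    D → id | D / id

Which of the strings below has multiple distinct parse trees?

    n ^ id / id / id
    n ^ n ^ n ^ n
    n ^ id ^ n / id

n ^ id / id / id: 4 trees
n ^ n ^ n ^ n: 1 tree
n ^ id ^ n / id: 1 tree

n ^ id / id / id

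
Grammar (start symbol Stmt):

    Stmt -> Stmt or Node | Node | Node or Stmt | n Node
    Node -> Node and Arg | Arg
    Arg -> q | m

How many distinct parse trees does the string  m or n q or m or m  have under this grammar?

3

Parse trees for m or n q or m or m:
  [Stmt [Stmt [Stmt [Node [Arg m]] or [Stmt n [Node [Arg q]]]] or [Node [Arg m]]] or [Node [Arg m]]]
  [Stmt [Stmt [Node [Arg m]] or [Stmt [Stmt n [Node [Arg q]]] or [Node [Arg m]]]] or [Node [Arg m]]]
  [Stmt [Node [Arg m]] or [Stmt [Stmt [Stmt n [Node [Arg q]]] or [Node [Arg m]]] or [Node [Arg m]]]]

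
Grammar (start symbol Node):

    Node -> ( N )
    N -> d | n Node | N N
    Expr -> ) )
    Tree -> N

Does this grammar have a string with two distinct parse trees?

Witness: ( d d d )

Derivation 1: Node ⇒ ( N ) ⇒ ( N N ) ⇒ ( d N ) ⇒ ( d N N ) ⇒ ( d d N ) ⇒ ( d d d )
Derivation 2: Node ⇒ ( N ) ⇒ ( N N ) ⇒ ( N N N ) ⇒ ( d N N ) ⇒ ( d d N ) ⇒ ( d d d )

Two distinct leftmost derivations for the same string.

Ambiguous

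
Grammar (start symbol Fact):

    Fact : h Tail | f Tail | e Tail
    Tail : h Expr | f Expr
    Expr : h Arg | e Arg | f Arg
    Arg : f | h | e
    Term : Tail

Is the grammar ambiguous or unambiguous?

Unambiguous

Only Fact, Tail, Expr, Arg are reachable from Fact; ignoring the rest: The reachable rules are right-linear with at most one rule per (nonterminal, next-terminal) pair. Each input token forces the next rule, so parsing is deterministic.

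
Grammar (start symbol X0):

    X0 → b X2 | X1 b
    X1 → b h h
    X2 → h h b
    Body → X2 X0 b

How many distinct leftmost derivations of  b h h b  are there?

Parse trees for b h h b:
  [X0 b [X2 h h b]]
  [X0 [X1 b h h] b]

2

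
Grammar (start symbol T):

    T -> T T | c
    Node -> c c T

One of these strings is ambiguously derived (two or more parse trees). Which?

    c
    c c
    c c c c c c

c: 1 tree
c c: 1 tree
c c c c c c: 42 trees

c c c c c c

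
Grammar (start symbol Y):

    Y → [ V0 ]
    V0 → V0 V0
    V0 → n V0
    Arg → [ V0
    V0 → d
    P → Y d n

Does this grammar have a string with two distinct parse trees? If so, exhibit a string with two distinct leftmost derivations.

Witness: [ d d d ]

Derivation 1: Y ⇒ [ V0 ] ⇒ [ V0 V0 ] ⇒ [ V0 V0 V0 ] ⇒ [ d V0 V0 ] ⇒ [ d d V0 ] ⇒ [ d d d ]
Derivation 2: Y ⇒ [ V0 ] ⇒ [ V0 V0 ] ⇒ [ d V0 ] ⇒ [ d V0 V0 ] ⇒ [ d d V0 ] ⇒ [ d d d ]

Two distinct leftmost derivations for the same string.

Ambiguous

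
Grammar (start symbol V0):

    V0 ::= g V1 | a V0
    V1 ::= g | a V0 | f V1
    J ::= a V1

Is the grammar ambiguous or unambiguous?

(J is unreachable from V0, so its rules don't affect L(V0).) Each reachable nonterminal has at most one production per leading terminal, and all productions are right-linear; the derivation is determined token-by-token.

Unambiguous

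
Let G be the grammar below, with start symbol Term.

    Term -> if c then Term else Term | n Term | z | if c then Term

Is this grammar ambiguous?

Witness: if c then if c then z else z

Derivation 1: Term ⇒ if c then Term else Term ⇒ if c then if c then Term else Term ⇒ if c then if c then z else Term ⇒ if c then if c then z else z
Derivation 2: Term ⇒ if c then Term ⇒ if c then if c then Term else Term ⇒ if c then if c then z else Term ⇒ if c then if c then z else z

Two distinct leftmost derivations for the same string.

Ambiguous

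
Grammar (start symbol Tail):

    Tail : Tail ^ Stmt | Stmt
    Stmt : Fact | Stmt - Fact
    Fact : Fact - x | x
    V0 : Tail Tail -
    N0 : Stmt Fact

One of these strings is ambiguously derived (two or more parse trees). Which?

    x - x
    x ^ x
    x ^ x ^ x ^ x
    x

x - x

x - x: 2 trees
x ^ x: 1 tree
x ^ x ^ x ^ x: 1 tree
x: 1 tree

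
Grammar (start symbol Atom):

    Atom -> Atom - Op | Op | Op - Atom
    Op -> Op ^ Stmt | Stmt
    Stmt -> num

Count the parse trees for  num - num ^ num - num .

Parse trees for num - num ^ num - num:
  [Atom [Atom [Atom [Op [Stmt num]]] - [Op [Op [Stmt num]] ^ [Stmt num]]] - [Op [Stmt num]]]
  [Atom [Atom [Op [Stmt num]] - [Atom [Op [Op [Stmt num]] ^ [Stmt num]]]] - [Op [Stmt num]]]
  [Atom [Op [Stmt num]] - [Atom [Atom [Op [Op [Stmt num]] ^ [Stmt num]]] - [Op [Stmt num]]]]
  [Atom [Op [Stmt num]] - [Atom [Op [Op [Stmt num]] ^ [Stmt num]] - [Atom [Op [Stmt num]]]]]

4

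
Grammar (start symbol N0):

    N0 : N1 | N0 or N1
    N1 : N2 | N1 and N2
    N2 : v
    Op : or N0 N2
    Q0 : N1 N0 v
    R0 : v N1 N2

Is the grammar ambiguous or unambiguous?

Unambiguous

(Op, Q0, R0 are unreachable from N0, so their rules don't affect L(N0).) N0 → N0 or N1 | N1  ;  N1 → N1 and N2 | N2  — a left-associative chain with N2 at the bottom. Each string factors uniquely by precedence.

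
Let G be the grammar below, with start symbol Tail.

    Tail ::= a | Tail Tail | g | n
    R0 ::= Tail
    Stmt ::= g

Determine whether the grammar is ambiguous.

Ambiguous

Witness: a a a

Derivation 1: Tail ⇒ Tail Tail ⇒ a Tail ⇒ a Tail Tail ⇒ a a Tail ⇒ a a a
Derivation 2: Tail ⇒ Tail Tail ⇒ Tail Tail Tail ⇒ a Tail Tail ⇒ a a Tail ⇒ a a a

Two distinct leftmost derivations for the same string.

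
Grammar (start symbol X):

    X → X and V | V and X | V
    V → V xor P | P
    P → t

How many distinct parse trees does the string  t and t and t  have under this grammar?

4

Parse trees for t and t and t:
  [X [X [X [V [P t]]] and [V [P t]]] and [V [P t]]]
  [X [X [V [P t]] and [X [V [P t]]]] and [V [P t]]]
  [X [V [P t]] and [X [X [V [P t]]] and [V [P t]]]]
  [X [V [P t]] and [X [V [P t]] and [X [V [P t]]]]]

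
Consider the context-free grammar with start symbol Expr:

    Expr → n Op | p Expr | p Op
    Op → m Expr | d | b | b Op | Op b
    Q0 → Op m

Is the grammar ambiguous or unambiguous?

Witness: n b b

Derivation 1: Expr ⇒ n Op ⇒ n b Op ⇒ n b b
Derivation 2: Expr ⇒ n Op ⇒ n Op b ⇒ n b b

Two distinct leftmost derivations for the same string.

Ambiguous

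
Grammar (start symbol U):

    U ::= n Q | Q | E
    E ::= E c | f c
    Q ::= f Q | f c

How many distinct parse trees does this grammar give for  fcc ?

Parse trees for fcc:
  [U [E [E f c] c]]

1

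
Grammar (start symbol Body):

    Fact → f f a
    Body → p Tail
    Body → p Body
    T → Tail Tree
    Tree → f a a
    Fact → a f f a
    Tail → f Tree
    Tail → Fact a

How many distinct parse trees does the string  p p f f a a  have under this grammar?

Parse trees for p p f f a a:
  [Body p [Body p [Tail f [Tree f a a]]]]
  [Body p [Body p [Tail [Fact f f a] a]]]

2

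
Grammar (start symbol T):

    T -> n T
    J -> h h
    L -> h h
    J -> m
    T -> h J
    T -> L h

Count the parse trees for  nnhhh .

Parse trees for nnhhh:
  [T n [T n [T h [J h h]]]]
  [T n [T n [T [L h h] h]]]

2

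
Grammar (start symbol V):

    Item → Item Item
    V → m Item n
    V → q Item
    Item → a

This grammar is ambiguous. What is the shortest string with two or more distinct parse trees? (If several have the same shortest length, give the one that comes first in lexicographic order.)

length 2: no string has ≥2 trees
length 3: no string has ≥2 trees
length 4: q a a a has 2 parse trees

Two derivations of q a a a:
  V ⇒ q Item ⇒ q Item Item ⇒ q Item Item Item ⇒ q a Item Item ⇒ q a a Item ⇒ q a a a
  V ⇒ q Item ⇒ q Item Item ⇒ q a Item ⇒ q a Item Item ⇒ q a a Item ⇒ q a a a

q a a a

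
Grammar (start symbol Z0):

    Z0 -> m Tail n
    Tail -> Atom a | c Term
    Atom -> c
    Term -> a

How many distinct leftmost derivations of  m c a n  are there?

2

Parse trees for m c a n:
  [Z0 m [Tail [Atom c] a] n]
  [Z0 m [Tail c [Term a]] n]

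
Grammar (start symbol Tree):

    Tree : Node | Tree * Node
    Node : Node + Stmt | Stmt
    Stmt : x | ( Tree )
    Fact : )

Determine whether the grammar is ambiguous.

Only Tree, Node, Stmt are reachable from Tree; ignoring the rest: This is a standard precedence ladder (Tree over Node over Stmt), with each level left-recursive on its own operator ('*' at Tree, '+' at Node). That structure is LR(1), hence unambiguous.

Unambiguous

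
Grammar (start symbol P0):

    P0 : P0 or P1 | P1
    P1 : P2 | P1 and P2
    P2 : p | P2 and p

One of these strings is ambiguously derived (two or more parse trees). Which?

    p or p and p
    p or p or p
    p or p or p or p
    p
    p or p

p or p and p: 2 trees
p or p or p: 1 tree
p or p or p or p: 1 tree
p: 1 tree
p or p: 1 tree

p or p and p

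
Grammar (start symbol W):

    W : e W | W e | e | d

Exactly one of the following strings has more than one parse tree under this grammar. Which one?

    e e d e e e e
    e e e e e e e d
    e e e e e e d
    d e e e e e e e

e e d e e e e: 15 trees
e e e e e e e d: 1 tree
e e e e e e d: 1 tree
d e e e e e e e: 1 tree

e e d e e e e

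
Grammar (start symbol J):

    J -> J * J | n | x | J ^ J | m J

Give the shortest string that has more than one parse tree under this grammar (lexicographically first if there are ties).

length 1: no string has ≥2 trees
length 2: no string has ≥2 trees
length 3: no string has ≥2 trees
length 4: m n * n has 2 parse trees

Two derivations of m n * n:
  J ⇒ J * J ⇒ m J * J ⇒ m n * J ⇒ m n * n
  J ⇒ m J ⇒ m J * J ⇒ m n * J ⇒ m n * n

m n * n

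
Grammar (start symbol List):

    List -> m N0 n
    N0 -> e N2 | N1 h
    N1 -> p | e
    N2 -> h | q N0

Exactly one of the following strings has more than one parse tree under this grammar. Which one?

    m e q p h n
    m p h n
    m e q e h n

m e q e h n

m e q p h n: 1 tree
m p h n: 1 tree
m e q e h n: 2 trees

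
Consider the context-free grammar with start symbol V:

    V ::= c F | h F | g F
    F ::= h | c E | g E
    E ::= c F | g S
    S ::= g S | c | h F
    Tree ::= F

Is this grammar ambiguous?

Only V, F, E, S are reachable from V; ignoring the rest: Each reachable nonterminal has at most one production per leading terminal, and all productions are right-linear; the derivation is determined token-by-token.

Unambiguous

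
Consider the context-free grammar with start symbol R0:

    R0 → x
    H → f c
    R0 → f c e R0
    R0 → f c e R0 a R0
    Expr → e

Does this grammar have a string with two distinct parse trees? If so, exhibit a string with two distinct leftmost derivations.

Ambiguous

Witness: f c e f c e x a x

Derivation 1: R0 ⇒ f c e R0 ⇒ f c e f c e R0 a R0 ⇒ f c e f c e x a R0 ⇒ f c e f c e x a x
Derivation 2: R0 ⇒ f c e R0 a R0 ⇒ f c e f c e R0 a R0 ⇒ f c e f c e x a R0 ⇒ f c e f c e x a x

Two distinct leftmost derivations for the same string.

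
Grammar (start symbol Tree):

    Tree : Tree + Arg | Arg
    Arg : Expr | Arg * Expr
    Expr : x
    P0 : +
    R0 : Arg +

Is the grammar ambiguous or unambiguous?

Only Tree, Arg, Expr are reachable from Tree; ignoring the rest: Tree → Tree + Arg | Arg  ;  Arg → Arg * Expr | Expr  — a left-associative chain with Expr at the bottom. Each string factors uniquely by precedence.

Unambiguous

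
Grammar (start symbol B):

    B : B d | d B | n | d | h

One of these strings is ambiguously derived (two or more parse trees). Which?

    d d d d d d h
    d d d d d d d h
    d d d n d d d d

d d d d d d h: 1 tree
d d d d d d d h: 1 tree
d d d n d d d d: 35 trees

d d d n d d d d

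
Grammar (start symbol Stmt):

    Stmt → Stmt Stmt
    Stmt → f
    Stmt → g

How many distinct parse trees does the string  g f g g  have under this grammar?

5

Parse trees for g f g g:
  [Stmt [Stmt g] [Stmt [Stmt f] [Stmt [Stmt g] [Stmt g]]]]
  [Stmt [Stmt g] [Stmt [Stmt [Stmt f] [Stmt g]] [Stmt g]]]
  [Stmt [Stmt [Stmt g] [Stmt f]] [Stmt [Stmt g] [Stmt g]]]
  [Stmt [Stmt [Stmt g] [Stmt [Stmt f] [Stmt g]]] [Stmt g]]
  [Stmt [Stmt [Stmt [Stmt g] [Stmt f]] [Stmt g]] [Stmt g]]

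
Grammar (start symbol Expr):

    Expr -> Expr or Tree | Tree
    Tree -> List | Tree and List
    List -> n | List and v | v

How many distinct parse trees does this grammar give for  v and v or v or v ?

2

Parse trees for v and v or v or v:
  [Expr [Expr [Expr [Tree [List [List v] and v]]] or [Tree [List v]]] or [Tree [List v]]]
  [Expr [Expr [Expr [Tree [Tree [List v]] and [List v]]] or [Tree [List v]]] or [Tree [List v]]]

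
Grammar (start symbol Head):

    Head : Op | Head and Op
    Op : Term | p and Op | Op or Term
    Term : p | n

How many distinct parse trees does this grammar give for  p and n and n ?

Parse trees for p and n and n:
  [Head [Head [Op p and [Op [Term n]]]] and [Op [Term n]]]
  [Head [Head [Head [Op [Term p]]] and [Op [Term n]]] and [Op [Term n]]]

2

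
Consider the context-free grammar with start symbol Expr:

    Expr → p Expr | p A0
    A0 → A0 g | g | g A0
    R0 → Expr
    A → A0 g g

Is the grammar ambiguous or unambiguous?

Ambiguous

Witness: p g g

Derivation 1: Expr ⇒ p A0 ⇒ p A0 g ⇒ p g g
Derivation 2: Expr ⇒ p A0 ⇒ p g A0 ⇒ p g g

Two distinct leftmost derivations for the same string.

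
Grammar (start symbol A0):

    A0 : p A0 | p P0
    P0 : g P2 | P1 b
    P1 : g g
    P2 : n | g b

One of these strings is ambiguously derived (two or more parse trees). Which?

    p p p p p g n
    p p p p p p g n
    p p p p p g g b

p p p p p g n: 1 tree
p p p p p p g n: 1 tree
p p p p p g g b: 2 trees

p p p p p g g b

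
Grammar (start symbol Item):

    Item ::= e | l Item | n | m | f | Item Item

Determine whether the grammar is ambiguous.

Ambiguous

Witness: e e e

Derivation 1: Item ⇒ Item Item ⇒ e Item ⇒ e Item Item ⇒ e e Item ⇒ e e e
Derivation 2: Item ⇒ Item Item ⇒ Item Item Item ⇒ e Item Item ⇒ e e Item ⇒ e e e

Two distinct leftmost derivations for the same string.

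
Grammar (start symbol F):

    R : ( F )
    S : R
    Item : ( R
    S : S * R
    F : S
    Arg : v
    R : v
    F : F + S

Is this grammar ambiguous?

Unambiguous

Only F, S, R are reachable from F; ignoring the rest: F → F + S | S  ;  S → S * R | R  — a left-associative chain with R at the bottom. Each string factors uniquely by precedence.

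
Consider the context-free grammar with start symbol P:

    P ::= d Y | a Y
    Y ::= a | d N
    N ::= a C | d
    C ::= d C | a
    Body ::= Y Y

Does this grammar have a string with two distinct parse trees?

Unambiguous

Only P, Y, N, C are reachable from P; ignoring the rest: Each reachable nonterminal has at most one production per leading terminal, and all productions are right-linear; the derivation is determined token-by-token.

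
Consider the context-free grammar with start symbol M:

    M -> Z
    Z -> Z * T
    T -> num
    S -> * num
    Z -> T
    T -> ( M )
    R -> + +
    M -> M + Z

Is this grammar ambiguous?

Unambiguous

Only M, Z, T are reachable from M; ignoring the rest: The grammar is stratified — M handles '+' (left-recursive), Z handles '*', T atoms. Each operator has a fixed associativity and precedence level, so every string has one parse.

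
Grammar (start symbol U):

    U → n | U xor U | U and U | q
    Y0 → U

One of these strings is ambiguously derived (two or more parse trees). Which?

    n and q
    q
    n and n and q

n and n and q

n and q: 1 tree
q: 1 tree
n and n and q: 2 trees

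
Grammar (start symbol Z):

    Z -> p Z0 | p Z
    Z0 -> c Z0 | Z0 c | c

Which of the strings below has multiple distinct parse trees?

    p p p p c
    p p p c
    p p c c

p p p p c: 1 tree
p p p c: 1 tree
p p c c: 2 trees

p p c c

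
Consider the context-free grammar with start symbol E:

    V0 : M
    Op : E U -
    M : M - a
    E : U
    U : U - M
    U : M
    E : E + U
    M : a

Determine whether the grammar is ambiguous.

Ambiguous

Witness: a - a

Derivation 1: E ⇒ U ⇒ U - M ⇒ M - M ⇒ a - M ⇒ a - a
Derivation 2: E ⇒ U ⇒ M ⇒ M - a ⇒ a - a

Two distinct leftmost derivations for the same string.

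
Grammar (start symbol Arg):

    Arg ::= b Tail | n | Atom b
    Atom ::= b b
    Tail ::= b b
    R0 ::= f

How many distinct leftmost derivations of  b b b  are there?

Parse trees for b b b:
  [Arg b [Tail b b]]
  [Arg [Atom b b] b]

2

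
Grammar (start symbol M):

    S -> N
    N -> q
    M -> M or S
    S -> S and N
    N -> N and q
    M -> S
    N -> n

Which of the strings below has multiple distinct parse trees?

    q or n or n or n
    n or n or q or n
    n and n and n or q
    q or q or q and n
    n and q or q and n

n and q or q and n

q or n or n or n: 1 tree
n or n or q or n: 1 tree
n and n and n or q: 1 tree
q or q or q and n: 1 tree
n and q or q and n: 2 trees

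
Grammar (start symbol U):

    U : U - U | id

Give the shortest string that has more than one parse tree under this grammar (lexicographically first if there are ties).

id - id - id

length 1: no string has ≥2 trees
length 3: no string has ≥2 trees
length 5: id - id - id has 2 parse trees

Two derivations of id - id - id:
  U ⇒ U - U ⇒ U - U - U ⇒ id - U - U ⇒ id - id - U ⇒ id - id - id
  U ⇒ U - U ⇒ id - U ⇒ id - U - U ⇒ id - id - U ⇒ id - id - id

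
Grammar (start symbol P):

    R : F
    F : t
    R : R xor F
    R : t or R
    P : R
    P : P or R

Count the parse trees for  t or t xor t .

3

Parse trees for t or t xor t:
  [P [R [R t or [R [F t]]] xor [F t]]]
  [P [R t or [R [R [F t]] xor [F t]]]]
  [P [P [R [F t]]] or [R [R [F t]] xor [F t]]]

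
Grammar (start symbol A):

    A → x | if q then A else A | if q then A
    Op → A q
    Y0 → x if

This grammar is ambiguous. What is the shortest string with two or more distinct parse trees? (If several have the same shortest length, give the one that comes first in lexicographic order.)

if q then if q then x else x

length 1: no string has ≥2 trees
length 4: no string has ≥2 trees
length 6: no string has ≥2 trees
length 7: no string has ≥2 trees
length 9: if q then if q then x else x has 2 parse trees

Two derivations of if q then if q then x else x:
  A ⇒ if q then A else A ⇒ if q then if q then A else A ⇒ if q then if q then x else A ⇒ if q then if q then x else x
  A ⇒ if q then A ⇒ if q then if q then A else A ⇒ if q then if q then x else A ⇒ if q then if q then x else x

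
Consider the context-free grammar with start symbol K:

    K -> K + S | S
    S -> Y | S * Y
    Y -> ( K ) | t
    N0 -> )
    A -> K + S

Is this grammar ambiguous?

Unambiguous

Only K, S, Y are reachable from K; ignoring the rest: This is a standard precedence ladder (K over S over Y), with each level left-recursive on its own operator ('+' at K, '*' at S). That structure is LR(1), hence unambiguous.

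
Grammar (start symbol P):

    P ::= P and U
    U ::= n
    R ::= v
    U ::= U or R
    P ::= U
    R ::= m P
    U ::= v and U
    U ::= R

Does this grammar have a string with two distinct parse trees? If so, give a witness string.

Witness: v and n

Derivation 1: P ⇒ P and U ⇒ U and U ⇒ R and U ⇒ v and U ⇒ v and n
Derivation 2: P ⇒ U ⇒ v and U ⇒ v and n

Two distinct leftmost derivations for the same string.

Ambiguous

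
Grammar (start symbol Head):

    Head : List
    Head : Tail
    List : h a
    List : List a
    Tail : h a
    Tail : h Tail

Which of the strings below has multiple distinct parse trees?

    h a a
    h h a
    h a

h a a: 1 tree
h h a: 1 tree
h a: 2 trees

h a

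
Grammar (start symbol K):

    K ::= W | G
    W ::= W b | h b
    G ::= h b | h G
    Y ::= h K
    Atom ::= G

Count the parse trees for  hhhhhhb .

1

Parse trees for hhhhhhb:
  [K [G h [G h [G h [G h [G h [G h b]]]]]]]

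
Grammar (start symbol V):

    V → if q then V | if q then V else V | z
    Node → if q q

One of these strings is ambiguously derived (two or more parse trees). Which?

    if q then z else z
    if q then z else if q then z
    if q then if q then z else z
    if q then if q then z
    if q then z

if q then z else z: 1 tree
if q then z else if q then z: 1 tree
if q then if q then z else z: 2 trees
if q then if q then z: 1 tree
if q then z: 1 tree

if q then if q then z else z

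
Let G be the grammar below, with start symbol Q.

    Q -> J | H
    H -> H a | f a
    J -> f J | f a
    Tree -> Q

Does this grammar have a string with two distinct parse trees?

Witness: f a

Derivation 1: Q ⇒ J ⇒ f a
Derivation 2: Q ⇒ H ⇒ f a

Two distinct leftmost derivations for the same string.

Ambiguous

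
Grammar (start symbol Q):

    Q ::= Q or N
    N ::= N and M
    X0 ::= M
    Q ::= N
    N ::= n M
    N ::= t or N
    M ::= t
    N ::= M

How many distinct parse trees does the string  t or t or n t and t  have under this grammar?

Parse trees for t or t or n t and t:
  [Q [Q [N [M t]]] or [N [N t or [N n [M t]]] and [M t]]]
  [Q [Q [N [M t]]] or [N t or [N [N n [M t]] and [M t]]]]
  [Q [Q [Q [N [M t]]] or [N [M t]]] or [N [N n [M t]] and [M t]]]
  [Q [Q [N t or [N [M t]]]] or [N [N n [M t]] and [M t]]]
  [Q [N [N t or [N t or [N n [M t]]]] and [M t]]]
  [Q [N t or [N [N t or [N n [M t]]] and [M t]]]]
  [Q [N t or [N t or [N [N n [M t]] and [M t]]]]]

7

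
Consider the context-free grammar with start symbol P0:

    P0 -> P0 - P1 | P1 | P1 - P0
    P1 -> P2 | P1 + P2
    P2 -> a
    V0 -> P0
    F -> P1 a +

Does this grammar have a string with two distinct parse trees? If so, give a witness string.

Witness: a - a

Derivation 1: P0 ⇒ P0 - P1 ⇒ P1 - P1 ⇒ P2 - P1 ⇒ a - P1 ⇒ a - P2 ⇒ a - a
Derivation 2: P0 ⇒ P1 - P0 ⇒ P2 - P0 ⇒ a - P0 ⇒ a - P1 ⇒ a - P2 ⇒ a - a

Two distinct leftmost derivations for the same string.

Ambiguous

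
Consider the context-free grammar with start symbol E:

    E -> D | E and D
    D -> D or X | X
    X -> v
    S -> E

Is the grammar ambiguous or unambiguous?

Unambiguous

(S is unreachable from E, so its rules don't affect L(E).) E → E and D | D  ;  D → D or X | X  — a left-associative chain with X at the bottom. Each string factors uniquely by precedence.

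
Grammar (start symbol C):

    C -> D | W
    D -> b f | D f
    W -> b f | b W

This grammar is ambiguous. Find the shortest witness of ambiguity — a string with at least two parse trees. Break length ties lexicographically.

b f

length 2: b f has 2 parse trees

Two derivations of b f:
  C ⇒ D ⇒ b f
  C ⇒ W ⇒ b f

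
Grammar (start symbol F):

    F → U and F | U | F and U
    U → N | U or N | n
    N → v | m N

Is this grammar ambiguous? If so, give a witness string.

Ambiguous

Witness: n and n

Derivation 1: F ⇒ U and F ⇒ n and F ⇒ n and U ⇒ n and n
Derivation 2: F ⇒ F and U ⇒ U and U ⇒ n and U ⇒ n and n

Two distinct leftmost derivations for the same string.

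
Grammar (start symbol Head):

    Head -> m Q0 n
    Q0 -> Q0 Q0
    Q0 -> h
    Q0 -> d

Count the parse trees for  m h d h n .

2

Parse trees for m h d h n:
  [Head m [Q0 [Q0 h] [Q0 [Q0 d] [Q0 h]]] n]
  [Head m [Q0 [Q0 [Q0 h] [Q0 d]] [Q0 h]] n]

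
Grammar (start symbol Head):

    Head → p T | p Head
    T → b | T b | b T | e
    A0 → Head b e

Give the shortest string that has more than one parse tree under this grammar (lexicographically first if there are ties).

p b b

length 2: no string has ≥2 trees
length 3: p b b has 2 parse trees

Two derivations of p b b:
  Head ⇒ p T ⇒ p T b ⇒ p b b
  Head ⇒ p T ⇒ p b T ⇒ p b b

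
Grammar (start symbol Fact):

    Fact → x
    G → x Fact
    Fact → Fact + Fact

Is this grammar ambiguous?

Witness: x + x + x

Derivation 1: Fact ⇒ Fact + Fact ⇒ x + Fact ⇒ x + Fact + Fact ⇒ x + x + Fact ⇒ x + x + x
Derivation 2: Fact ⇒ Fact + Fact ⇒ Fact + Fact + Fact ⇒ x + Fact + Fact ⇒ x + x + Fact ⇒ x + x + x

Two distinct leftmost derivations for the same string.

Ambiguous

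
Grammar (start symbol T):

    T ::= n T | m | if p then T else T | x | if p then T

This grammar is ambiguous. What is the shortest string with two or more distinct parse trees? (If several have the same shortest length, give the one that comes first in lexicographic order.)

length 1: no string has ≥2 trees
length 2: no string has ≥2 trees
length 3: no string has ≥2 trees
length 4: no string has ≥2 trees
length 5: no string has ≥2 trees
length 6: no string has ≥2 trees
length 7: no string has ≥2 trees
length 8: no string has ≥2 trees
length 9: if p then if p then m else m has 2 parse trees

Two derivations of if p then if p then m else m:
  T ⇒ if p then T else T ⇒ if p then if p then T else T ⇒ if p then if p then m else T ⇒ if p then if p then m else m
  T ⇒ if p then T ⇒ if p then if p then T else T ⇒ if p then if p then m else T ⇒ if p then if p then m else m

if p then if p then m else m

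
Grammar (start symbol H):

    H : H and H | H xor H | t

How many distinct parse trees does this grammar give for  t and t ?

Parse trees for t and t:
  [H [H t] and [H t]]

1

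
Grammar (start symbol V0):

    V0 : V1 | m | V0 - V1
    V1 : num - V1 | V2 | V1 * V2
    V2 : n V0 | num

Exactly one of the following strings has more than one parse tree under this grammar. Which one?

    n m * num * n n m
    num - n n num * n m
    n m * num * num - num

num - n n num * n m

n m * num * n n m: 1 tree
num - n n num * n m: 7 trees
n m * num * num - num: 1 tree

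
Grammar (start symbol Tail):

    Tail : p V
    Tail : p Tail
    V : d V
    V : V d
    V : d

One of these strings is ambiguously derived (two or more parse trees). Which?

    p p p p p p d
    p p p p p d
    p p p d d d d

p p p d d d d

p p p p p p d: 1 tree
p p p p p d: 1 tree
p p p d d d d: 8 trees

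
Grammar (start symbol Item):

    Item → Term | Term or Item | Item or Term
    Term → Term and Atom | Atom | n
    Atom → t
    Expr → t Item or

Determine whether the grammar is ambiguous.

Witness: n or n

Derivation 1: Item ⇒ Term or Item ⇒ n or Item ⇒ n or Term ⇒ n or n
Derivation 2: Item ⇒ Item or Term ⇒ Term or Term ⇒ n or Term ⇒ n or n

Two distinct leftmost derivations for the same string.

Ambiguous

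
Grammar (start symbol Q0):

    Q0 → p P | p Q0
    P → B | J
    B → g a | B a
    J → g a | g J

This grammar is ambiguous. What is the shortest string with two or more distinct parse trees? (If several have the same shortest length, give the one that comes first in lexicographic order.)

length 3: p g a has 2 parse trees

Two derivations of p g a:
  Q0 ⇒ p P ⇒ p B ⇒ p g a
  Q0 ⇒ p P ⇒ p J ⇒ p g a

p g a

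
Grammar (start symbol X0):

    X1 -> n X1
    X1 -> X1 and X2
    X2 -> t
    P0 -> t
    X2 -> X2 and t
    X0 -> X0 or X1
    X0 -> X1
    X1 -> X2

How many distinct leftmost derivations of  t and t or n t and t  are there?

Parse trees for t and t or n t and t:
  [X0 [X0 [X1 [X1 [X2 t]] and [X2 t]]] or [X1 n [X1 [X1 [X2 t]] and [X2 t]]]]
  [X0 [X0 [X1 [X1 [X2 t]] and [X2 t]]] or [X1 n [X1 [X2 [X2 t] and t]]]]
  [X0 [X0 [X1 [X1 [X2 t]] and [X2 t]]] or [X1 [X1 n [X1 [X2 t]]] and [X2 t]]]
  [X0 [X0 [X1 [X2 [X2 t] and t]]] or [X1 n [X1 [X1 [X2 t]] and [X2 t]]]]
  [X0 [X0 [X1 [X2 [X2 t] and t]]] or [X1 n [X1 [X2 [X2 t] and t]]]]
  [X0 [X0 [X1 [X2 [X2 t] and t]]] or [X1 [X1 n [X1 [X2 t]]] and [X2 t]]]

6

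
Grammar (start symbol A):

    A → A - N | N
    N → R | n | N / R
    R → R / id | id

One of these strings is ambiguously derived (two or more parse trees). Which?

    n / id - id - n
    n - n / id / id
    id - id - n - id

n - n / id / id

n / id - id - n: 1 tree
n - n / id / id: 2 trees
id - id - n - id: 1 tree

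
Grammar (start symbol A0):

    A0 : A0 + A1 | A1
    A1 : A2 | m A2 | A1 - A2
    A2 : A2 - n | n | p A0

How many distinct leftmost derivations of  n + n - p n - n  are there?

Parse trees for n + n - p n - n:
  [A0 [A0 [A1 [A2 n]]] + [A1 [A1 [A2 n]] - [A2 [A2 p [A0 [A1 [A2 n]]]] - n]]]
  [A0 [A0 [A1 [A2 n]]] + [A1 [A1 [A2 n]] - [A2 p [A0 [A1 [A2 [A2 n] - n]]]]]]
  [A0 [A0 [A1 [A2 n]]] + [A1 [A1 [A2 n]] - [A2 p [A0 [A1 [A1 [A2 n]] - [A2 n]]]]]]
  [A0 [A0 [A1 [A2 n]]] + [A1 [A1 [A1 [A2 n]] - [A2 p [A0 [A1 [A2 n]]]]] - [A2 n]]]

4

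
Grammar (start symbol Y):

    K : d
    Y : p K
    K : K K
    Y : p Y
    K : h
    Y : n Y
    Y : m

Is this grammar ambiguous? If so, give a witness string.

Witness: p d d d

Derivation 1: Y ⇒ p K ⇒ p K K ⇒ p d K ⇒ p d K K ⇒ p d d K ⇒ p d d d
Derivation 2: Y ⇒ p K ⇒ p K K ⇒ p K K K ⇒ p d K K ⇒ p d d K ⇒ p d d d

Two distinct leftmost derivations for the same string.

Ambiguous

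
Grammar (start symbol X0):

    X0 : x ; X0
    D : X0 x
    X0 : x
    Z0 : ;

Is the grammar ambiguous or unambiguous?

Only X0 is reachable from X0; ignoring the rest: The reachable grammar is A → atom sep A | atom. Each atom is followed by either the separator (recurse) or end-of-string (stop) — no choice point.

Unambiguous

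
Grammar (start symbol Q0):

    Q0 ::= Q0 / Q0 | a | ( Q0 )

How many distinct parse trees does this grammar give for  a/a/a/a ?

Parse trees for a/a/a/a:
  [Q0 [Q0 a] / [Q0 [Q0 a] / [Q0 [Q0 a] / [Q0 a]]]]
  [Q0 [Q0 a] / [Q0 [Q0 [Q0 a] / [Q0 a]] / [Q0 a]]]
  [Q0 [Q0 [Q0 a] / [Q0 a]] / [Q0 [Q0 a] / [Q0 a]]]
  [Q0 [Q0 [Q0 a] / [Q0 [Q0 a] / [Q0 a]]] / [Q0 a]]
  [Q0 [Q0 [Q0 [Q0 a] / [Q0 a]] / [Q0 a]] / [Q0 a]]

5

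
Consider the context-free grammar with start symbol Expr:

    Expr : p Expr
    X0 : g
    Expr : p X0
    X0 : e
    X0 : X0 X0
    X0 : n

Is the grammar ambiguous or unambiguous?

Ambiguous

Witness: p e e e

Derivation 1: Expr ⇒ p X0 ⇒ p X0 X0 ⇒ p e X0 ⇒ p e X0 X0 ⇒ p e e X0 ⇒ p e e e
Derivation 2: Expr ⇒ p X0 ⇒ p X0 X0 ⇒ p X0 X0 X0 ⇒ p e X0 X0 ⇒ p e e X0 ⇒ p e e e

Two distinct leftmost derivations for the same string.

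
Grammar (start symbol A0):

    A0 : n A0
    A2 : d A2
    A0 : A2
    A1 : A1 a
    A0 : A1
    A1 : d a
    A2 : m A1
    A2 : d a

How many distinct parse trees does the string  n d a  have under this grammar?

Parse trees for n d a:
  [A0 n [A0 [A2 d a]]]
  [A0 n [A0 [A1 d a]]]

2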